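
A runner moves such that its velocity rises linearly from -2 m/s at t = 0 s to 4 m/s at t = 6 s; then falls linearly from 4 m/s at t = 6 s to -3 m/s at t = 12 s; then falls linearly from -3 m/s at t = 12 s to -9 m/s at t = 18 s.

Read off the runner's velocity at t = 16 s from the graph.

On 12–18 s the graph is linear from -3 to -9 m/s: v(16) = -3 + (-9 − -3)·(16 − 12)/(18 − 12) = -7 m/s.

-7 m/s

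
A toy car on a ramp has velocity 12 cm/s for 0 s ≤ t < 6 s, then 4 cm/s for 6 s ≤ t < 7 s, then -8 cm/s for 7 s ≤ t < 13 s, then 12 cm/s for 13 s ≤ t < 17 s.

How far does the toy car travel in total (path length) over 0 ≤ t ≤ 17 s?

172 cm

Total distance travelled is ∫|v| dt — sum the magnitudes of each area piece.
0–6 s: |12| × 6 = 72 cm
6–7 s: |4| × 1 = 4 cm
7–13 s: |-8| × 6 = 48 cm
13–17 s: |12| × 4 = 48 cm
Total distance = 172 cm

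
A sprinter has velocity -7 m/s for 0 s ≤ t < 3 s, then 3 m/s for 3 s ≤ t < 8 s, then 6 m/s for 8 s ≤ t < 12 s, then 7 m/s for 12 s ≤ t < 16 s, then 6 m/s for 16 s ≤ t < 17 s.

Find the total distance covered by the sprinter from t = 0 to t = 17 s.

Total distance travelled is ∫|v| dt — sum the magnitudes of each area piece.
0–3 s: |-7| × 3 = 21 m
3–8 s: |3| × 5 = 15 m
8–12 s: |6| × 4 = 24 m
12–16 s: |7| × 4 = 28 m
16–17 s: |6| × 1 = 6 m
Total distance = 94 m

94 m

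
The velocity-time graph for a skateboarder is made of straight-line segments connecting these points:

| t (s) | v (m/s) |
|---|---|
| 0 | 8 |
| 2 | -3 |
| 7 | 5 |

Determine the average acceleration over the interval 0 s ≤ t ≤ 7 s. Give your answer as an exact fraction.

-3/7 m/s²

Average acceleration = Δv/Δt = (5 − 8)/(7 − 0) = -3/7 m/s².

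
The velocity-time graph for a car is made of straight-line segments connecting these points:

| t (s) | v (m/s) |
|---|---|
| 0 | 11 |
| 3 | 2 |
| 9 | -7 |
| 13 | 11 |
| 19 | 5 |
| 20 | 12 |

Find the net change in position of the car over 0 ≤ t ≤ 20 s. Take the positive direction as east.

69 m

Displacement is the signed area under the v-t curve.
0–3 s: ½(11 + 2)(3) = 19.5 m
3–9 s: ½(2 + -7)(6) = -15 m
9–13 s: ½(-7 + 11)(4) = 8 m
13–19 s: ½(11 + 5)(6) = 48 m
19–20 s: ½(5 + 12)(1) = 8.5 m
Net displacement = 69 m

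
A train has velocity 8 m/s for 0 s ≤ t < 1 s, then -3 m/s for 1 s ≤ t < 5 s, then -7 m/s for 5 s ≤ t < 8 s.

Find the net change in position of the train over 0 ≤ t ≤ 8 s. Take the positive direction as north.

-25 m

Displacement is the signed area under the v-t curve.
0–1 s: 8 × 1 = 8 m
1–5 s: -3 × 4 = -12 m
5–8 s: -7 × 3 = -21 m
Net displacement = -25 m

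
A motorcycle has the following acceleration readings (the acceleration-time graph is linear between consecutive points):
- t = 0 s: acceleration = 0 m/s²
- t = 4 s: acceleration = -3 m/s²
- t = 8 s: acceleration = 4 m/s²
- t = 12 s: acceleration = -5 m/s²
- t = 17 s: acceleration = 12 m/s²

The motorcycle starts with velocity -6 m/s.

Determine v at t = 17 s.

5.5 m/s

Δv equals the area under the a-t graph; then v = v₀ + Δv.
0–4 s: ½(0 + -3)(4) = -6 m/s
4–8 s: ½(-3 + 4)(4) = 2 m/s
8–12 s: ½(4 + -5)(4) = -2 m/s
12–17 s: ½(-5 + 12)(5) = 17.5 m/s
Δv = 11.5 m/s, so v(17) = -6 + (11.5) = 5.5 m/s.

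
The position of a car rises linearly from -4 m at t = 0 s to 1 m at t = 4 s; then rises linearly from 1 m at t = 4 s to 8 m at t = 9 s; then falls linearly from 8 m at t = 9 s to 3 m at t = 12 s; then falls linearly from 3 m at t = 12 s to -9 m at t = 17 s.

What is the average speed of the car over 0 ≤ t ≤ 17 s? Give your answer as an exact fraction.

29/17 m/s

Average speed = (total path length)/(elapsed time); on a piecewise-linear x-t graph the path length is Σ|Δx|.
0–4 s: |Δx| = |1 − -4| = 5 m
4–9 s: |Δx| = |8 − 1| = 7 m
9–12 s: |Δx| = |3 − 8| = 5 m
12–17 s: |Δx| = |-9 − 3| = 12 m
Total path = 29 m; average speed = 29/17 = 29/17 m/s.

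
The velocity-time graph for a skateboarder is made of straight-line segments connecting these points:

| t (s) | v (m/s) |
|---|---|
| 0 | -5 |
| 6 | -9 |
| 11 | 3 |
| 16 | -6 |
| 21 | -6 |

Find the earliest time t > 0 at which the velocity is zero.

t = 9.75 s

v changes sign on 6–11 s (from -9 to 3); the graph is linear there, so v = 0 at t = 6 + (9)·(11 − 6)/(3 − -9) = 9.75 s.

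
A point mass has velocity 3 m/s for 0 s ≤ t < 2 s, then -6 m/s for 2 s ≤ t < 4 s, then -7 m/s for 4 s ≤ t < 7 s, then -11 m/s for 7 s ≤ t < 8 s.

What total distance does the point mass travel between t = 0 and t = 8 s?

Total distance travelled is ∫|v| dt — sum the magnitudes of each area piece.
0–2 s: |3| × 2 = 6 m
2–4 s: |-6| × 2 = 12 m
4–7 s: |-7| × 3 = 21 m
7–8 s: |-11| × 1 = 11 m
Total distance = 50 m

50 m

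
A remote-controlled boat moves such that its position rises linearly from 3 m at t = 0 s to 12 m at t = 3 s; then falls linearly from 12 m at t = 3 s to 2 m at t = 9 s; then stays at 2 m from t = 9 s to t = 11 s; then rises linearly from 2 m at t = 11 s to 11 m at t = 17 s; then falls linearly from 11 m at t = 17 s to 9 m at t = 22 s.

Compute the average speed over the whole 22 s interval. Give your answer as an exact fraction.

15/11 m/s

Average speed = (total path length)/(elapsed time); on a piecewise-linear x-t graph the path length is Σ|Δx|.
0–3 s: |Δx| = |12 − 3| = 9 m
3–9 s: |Δx| = |2 − 12| = 10 m
9–11 s: |Δx| = |2 − 2| = 0 m
11–17 s: |Δx| = |11 − 2| = 9 m
17–22 s: |Δx| = |9 − 11| = 2 m
Total path = 30 m; average speed = 30/22 = 15/11 m/s.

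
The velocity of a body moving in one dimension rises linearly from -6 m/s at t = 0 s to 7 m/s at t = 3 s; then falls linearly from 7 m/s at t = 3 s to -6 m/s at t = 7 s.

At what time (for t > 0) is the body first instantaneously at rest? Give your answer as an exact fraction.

t = 18/13 s

v changes sign on 0–3 s (from -6 to 7); the graph is linear there, so v = 0 at t = 0 + (6)·(3 − 0)/(7 − -6) = 18/13 s.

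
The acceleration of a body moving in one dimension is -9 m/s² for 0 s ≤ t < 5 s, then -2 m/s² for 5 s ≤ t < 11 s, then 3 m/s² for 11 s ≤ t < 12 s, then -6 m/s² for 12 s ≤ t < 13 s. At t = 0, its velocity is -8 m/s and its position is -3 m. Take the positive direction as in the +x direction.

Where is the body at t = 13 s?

On each constant-a segment, Δv = aΔt and Δx = v₀Δt + ½aΔt²; chain segment to segment.
0–5 s: v starts -8 m/s; Δx = -8·5 + ½·-9·5² = -152.5 m; v ends -53 m/s.
5–11 s: v starts -53 m/s; Δx = -53·6 + ½·-2·6² = -354 m; v ends -65 m/s.
11–12 s: v starts -65 m/s; Δx = -65·1 + ½·3·1² = -63.5 m; v ends -62 m/s.
12–13 s: v starts -62 m/s; Δx = -62·1 + ½·-6·1² = -65 m; v ends -68 m/s.
x(13) = -3 + Σ Δx = -638 m.

-638 m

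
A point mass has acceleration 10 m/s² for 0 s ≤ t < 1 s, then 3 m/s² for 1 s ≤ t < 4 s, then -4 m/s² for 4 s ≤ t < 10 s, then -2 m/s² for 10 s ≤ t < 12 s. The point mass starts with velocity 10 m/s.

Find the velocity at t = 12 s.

1 m/s

Δv equals the area under the a-t graph; then v = v₀ + Δv.
0–1 s: 10 × 1 = 10 m/s
1–4 s: 3 × 3 = 9 m/s
4–10 s: -4 × 6 = -24 m/s
10–12 s: -2 × 2 = -4 m/s
Δv = -9 m/s, so v(12) = 10 + (-9) = 1 m/s.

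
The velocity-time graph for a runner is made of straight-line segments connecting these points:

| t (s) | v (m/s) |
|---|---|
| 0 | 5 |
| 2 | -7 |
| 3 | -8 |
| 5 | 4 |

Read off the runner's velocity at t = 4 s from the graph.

-2 m/s

On 3–5 s the graph is linear from -8 to 4 m/s: v(4) = -8 + (4 − -8)·(4 − 3)/(5 − 3) = -2 m/s.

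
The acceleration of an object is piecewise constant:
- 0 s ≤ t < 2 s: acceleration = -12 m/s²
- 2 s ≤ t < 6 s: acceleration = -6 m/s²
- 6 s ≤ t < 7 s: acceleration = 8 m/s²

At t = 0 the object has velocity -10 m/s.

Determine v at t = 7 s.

-50 m/s

Δv equals the area under the a-t graph; then v = v₀ + Δv.
0–2 s: -12 × 2 = -24 m/s
2–6 s: -6 × 4 = -24 m/s
6–7 s: 8 × 1 = 8 m/s
Δv = -40 m/s, so v(7) = -10 + (-40) = -50 m/s.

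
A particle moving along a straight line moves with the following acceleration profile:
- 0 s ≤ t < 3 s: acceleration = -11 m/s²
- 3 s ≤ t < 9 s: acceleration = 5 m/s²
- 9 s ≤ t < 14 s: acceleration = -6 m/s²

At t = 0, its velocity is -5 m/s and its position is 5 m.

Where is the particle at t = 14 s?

On each constant-a segment, Δv = aΔt and Δx = v₀Δt + ½aΔt²; chain segment to segment.
0–3 s: v starts -5 m/s; Δx = -5·3 + ½·-11·3² = -64.5 m; v ends -38 m/s.
3–9 s: v starts -38 m/s; Δx = -38·6 + ½·5·6² = -138 m; v ends -8 m/s.
9–14 s: v starts -8 m/s; Δx = -8·5 + ½·-6·5² = -115 m; v ends -38 m/s.
x(14) = 5 + Σ Δx = -312.5 m.

-312.5 m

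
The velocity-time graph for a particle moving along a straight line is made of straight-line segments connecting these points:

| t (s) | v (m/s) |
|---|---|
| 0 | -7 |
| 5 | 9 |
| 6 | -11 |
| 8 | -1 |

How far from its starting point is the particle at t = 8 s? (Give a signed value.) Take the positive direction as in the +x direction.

-8 m

Displacement is the signed area under the v-t curve.
0–5 s: ½(-7 + 9)(5) = 5 m
5–6 s: ½(9 + -11)(1) = -1 m
6–8 s: ½(-11 + -1)(2) = -12 m
Net displacement = -8 m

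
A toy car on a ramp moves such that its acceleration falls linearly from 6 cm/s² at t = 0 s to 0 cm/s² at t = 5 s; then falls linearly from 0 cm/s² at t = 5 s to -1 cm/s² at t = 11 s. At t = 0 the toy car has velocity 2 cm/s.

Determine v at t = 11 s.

14 cm/s

Δv equals the area under the a-t graph; then v = v₀ + Δv.
0–5 s: ½(6 + 0)(5) = 15 cm/s
5–11 s: ½(0 + -1)(6) = -3 cm/s
Δv = 12 cm/s, so v(11) = 2 + (12) = 14 cm/s.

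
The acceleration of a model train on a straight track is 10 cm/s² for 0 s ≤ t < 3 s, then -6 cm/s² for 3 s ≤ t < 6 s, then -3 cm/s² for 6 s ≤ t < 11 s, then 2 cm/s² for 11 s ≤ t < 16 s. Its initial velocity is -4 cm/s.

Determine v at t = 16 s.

Δv equals the area under the a-t graph; then v = v₀ + Δv.
0–3 s: 10 × 3 = 30 cm/s
3–6 s: -6 × 3 = -18 cm/s
6–11 s: -3 × 5 = -15 cm/s
11–16 s: 2 × 5 = 10 cm/s
Δv = 7 cm/s, so v(16) = -4 + (7) = 3 cm/s.

3 cm/s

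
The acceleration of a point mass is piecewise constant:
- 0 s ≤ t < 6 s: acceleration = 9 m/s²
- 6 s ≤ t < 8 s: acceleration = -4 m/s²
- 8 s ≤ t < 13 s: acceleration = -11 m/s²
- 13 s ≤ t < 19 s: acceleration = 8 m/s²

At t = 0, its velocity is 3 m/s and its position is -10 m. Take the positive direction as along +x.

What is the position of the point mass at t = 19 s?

On each constant-a segment, Δv = aΔt and Δx = v₀Δt + ½aΔt²; chain segment to segment.
0–6 s: v starts 3 m/s; Δx = 3·6 + ½·9·6² = 180 m; v ends 57 m/s.
6–8 s: v starts 57 m/s; Δx = 57·2 + ½·-4·2² = 106 m; v ends 49 m/s.
8–13 s: v starts 49 m/s; Δx = 49·5 + ½·-11·5² = 107.5 m; v ends -6 m/s.
13–19 s: v starts -6 m/s; Δx = -6·6 + ½·8·6² = 108 m; v ends 42 m/s.
x(19) = -10 + Σ Δx = 491.5 m.

491.5 m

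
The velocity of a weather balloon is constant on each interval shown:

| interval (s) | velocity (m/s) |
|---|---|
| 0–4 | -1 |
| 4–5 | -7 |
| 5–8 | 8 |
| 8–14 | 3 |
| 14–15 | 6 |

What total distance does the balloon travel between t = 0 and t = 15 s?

Distance (not displacement) is the total path length: add the absolute areas under v-t.
0–4 s: |-1| × 4 = 4 m
4–5 s: |-7| × 1 = 7 m
5–8 s: |8| × 3 = 24 m
8–14 s: |3| × 6 = 18 m
14–15 s: |6| × 1 = 6 m
Total distance = 59 m

59 m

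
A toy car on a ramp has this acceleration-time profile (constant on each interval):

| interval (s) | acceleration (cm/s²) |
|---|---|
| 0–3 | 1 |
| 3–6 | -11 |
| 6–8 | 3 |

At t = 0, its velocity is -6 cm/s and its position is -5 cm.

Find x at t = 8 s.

On each constant-a segment, Δv = aΔt and Δx = v₀Δt + ½aΔt²; chain segment to segment.
0–3 s: v starts -6 cm/s; Δx = -6·3 + ½·1·3² = -13.5 cm; v ends -3 cm/s.
3–6 s: v starts -3 cm/s; Δx = -3·3 + ½·-11·3² = -58.5 cm; v ends -36 cm/s.
6–8 s: v starts -36 cm/s; Δx = -36·2 + ½·3·2² = -66 cm; v ends -30 cm/s.
x(8) = -5 + Σ Δx = -143 cm.

-143 cm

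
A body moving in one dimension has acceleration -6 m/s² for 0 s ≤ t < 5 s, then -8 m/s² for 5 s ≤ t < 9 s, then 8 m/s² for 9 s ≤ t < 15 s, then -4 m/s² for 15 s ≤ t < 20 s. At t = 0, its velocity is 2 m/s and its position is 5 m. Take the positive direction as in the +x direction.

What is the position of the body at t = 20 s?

-562 m

On each constant-a segment, Δv = aΔt and Δx = v₀Δt + ½aΔt²; chain segment to segment.
0–5 s: v starts 2 m/s; Δx = 2·5 + ½·-6·5² = -65 m; v ends -28 m/s.
5–9 s: v starts -28 m/s; Δx = -28·4 + ½·-8·4² = -176 m; v ends -60 m/s.
9–15 s: v starts -60 m/s; Δx = -60·6 + ½·8·6² = -216 m; v ends -12 m/s.
15–20 s: v starts -12 m/s; Δx = -12·5 + ½·-4·5² = -110 m; v ends -32 m/s.
x(20) = 5 + Σ Δx = -562 m.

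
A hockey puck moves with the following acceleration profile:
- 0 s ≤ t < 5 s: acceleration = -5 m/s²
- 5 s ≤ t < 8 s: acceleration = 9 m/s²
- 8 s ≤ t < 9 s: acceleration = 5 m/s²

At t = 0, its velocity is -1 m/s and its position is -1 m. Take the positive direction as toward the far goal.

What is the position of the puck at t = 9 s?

On each constant-a segment, Δv = aΔt and Δx = v₀Δt + ½aΔt²; chain segment to segment.
0–5 s: v starts -1 m/s; Δx = -1·5 + ½·-5·5² = -67.5 m; v ends -26 m/s.
5–8 s: v starts -26 m/s; Δx = -26·3 + ½·9·3² = -37.5 m; v ends 1 m/s.
8–9 s: v starts 1 m/s; Δx = 1·1 + ½·5·1² = 3.5 m; v ends 6 m/s.
x(9) = -1 + Σ Δx = -102.5 m.

-102.5 m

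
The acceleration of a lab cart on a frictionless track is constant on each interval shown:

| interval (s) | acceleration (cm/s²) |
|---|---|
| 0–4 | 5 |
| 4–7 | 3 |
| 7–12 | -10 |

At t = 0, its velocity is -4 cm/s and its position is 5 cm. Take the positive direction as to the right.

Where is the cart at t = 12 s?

On each constant-a segment, Δv = aΔt and Δx = v₀Δt + ½aΔt²; chain segment to segment.
0–4 s: v starts -4 cm/s; Δx = -4·4 + ½·5·4² = 24 cm; v ends 16 cm/s.
4–7 s: v starts 16 cm/s; Δx = 16·3 + ½·3·3² = 61.5 cm; v ends 25 cm/s.
7–12 s: v starts 25 cm/s; Δx = 25·5 + ½·-10·5² = 0 cm; v ends -25 cm/s.
x(12) = 5 + Σ Δx = 90.5 cm.

90.5 cm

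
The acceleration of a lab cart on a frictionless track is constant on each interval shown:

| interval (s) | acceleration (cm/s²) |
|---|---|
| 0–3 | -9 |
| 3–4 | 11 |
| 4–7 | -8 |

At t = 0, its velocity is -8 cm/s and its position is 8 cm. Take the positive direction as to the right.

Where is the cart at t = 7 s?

On each constant-a segment, Δv = aΔt and Δx = v₀Δt + ½aΔt²; chain segment to segment.
0–3 s: v starts -8 cm/s; Δx = -8·3 + ½·-9·3² = -64.5 cm; v ends -35 cm/s.
3–4 s: v starts -35 cm/s; Δx = -35·1 + ½·11·1² = -29.5 cm; v ends -24 cm/s.
4–7 s: v starts -24 cm/s; Δx = -24·3 + ½·-8·3² = -108 cm; v ends -48 cm/s.
x(7) = 8 + Σ Δx = -194 cm.

-194 cm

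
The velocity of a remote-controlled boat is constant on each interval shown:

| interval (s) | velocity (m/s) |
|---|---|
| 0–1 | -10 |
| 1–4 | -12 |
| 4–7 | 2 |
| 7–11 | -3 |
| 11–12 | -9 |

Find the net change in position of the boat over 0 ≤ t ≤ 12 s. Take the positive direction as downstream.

Net displacement equals the area under the velocity-time graph (areas below the axis count negative).
0–1 s: -10 × 1 = -10 m
1–4 s: -12 × 3 = -36 m
4–7 s: 2 × 3 = 6 m
7–11 s: -3 × 4 = -12 m
11–12 s: -9 × 1 = -9 m
Net displacement = -61 m

-61 m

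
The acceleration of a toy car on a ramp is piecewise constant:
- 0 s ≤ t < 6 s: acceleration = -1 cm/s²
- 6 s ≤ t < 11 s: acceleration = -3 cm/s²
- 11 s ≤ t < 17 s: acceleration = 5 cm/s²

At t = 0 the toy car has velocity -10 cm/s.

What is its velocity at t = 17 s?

-1 cm/s

Δv equals the area under the a-t graph; then v = v₀ + Δv.
0–6 s: -1 × 6 = -6 cm/s
6–11 s: -3 × 5 = -15 cm/s
11–17 s: 5 × 6 = 30 cm/s
Δv = 9 cm/s, so v(17) = -10 + (9) = -1 cm/s.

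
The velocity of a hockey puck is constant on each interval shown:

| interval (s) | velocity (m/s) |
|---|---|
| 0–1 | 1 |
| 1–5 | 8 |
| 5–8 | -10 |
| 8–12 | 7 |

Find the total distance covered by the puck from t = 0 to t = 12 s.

Total distance travelled is ∫|v| dt — sum the magnitudes of each area piece.
0–1 s: |1| × 1 = 1 m
1–5 s: |8| × 4 = 32 m
5–8 s: |-10| × 3 = 30 m
8–12 s: |7| × 4 = 28 m
Total distance = 91 m

91 m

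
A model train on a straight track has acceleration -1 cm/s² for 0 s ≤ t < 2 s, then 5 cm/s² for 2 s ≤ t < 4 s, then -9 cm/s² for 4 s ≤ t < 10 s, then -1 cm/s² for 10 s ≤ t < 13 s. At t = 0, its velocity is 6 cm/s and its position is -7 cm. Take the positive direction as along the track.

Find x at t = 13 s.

On each constant-a segment, Δv = aΔt and Δx = v₀Δt + ½aΔt²; chain segment to segment.
0–2 s: v starts 6 cm/s; Δx = 6·2 + ½·-1·2² = 10 cm; v ends 4 cm/s.
2–4 s: v starts 4 cm/s; Δx = 4·2 + ½·5·2² = 18 cm; v ends 14 cm/s.
4–10 s: v starts 14 cm/s; Δx = 14·6 + ½·-9·6² = -78 cm; v ends -40 cm/s.
10–13 s: v starts -40 cm/s; Δx = -40·3 + ½·-1·3² = -124.5 cm; v ends -43 cm/s.
x(13) = -7 + Σ Δx = -181.5 cm.

-181.5 cm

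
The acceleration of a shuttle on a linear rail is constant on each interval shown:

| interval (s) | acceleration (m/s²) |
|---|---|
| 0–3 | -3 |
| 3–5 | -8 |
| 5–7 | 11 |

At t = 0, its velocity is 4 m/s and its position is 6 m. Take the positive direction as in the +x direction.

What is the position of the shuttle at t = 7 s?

-41.5 m

On each constant-a segment, Δv = aΔt and Δx = v₀Δt + ½aΔt²; chain segment to segment.
0–3 s: v starts 4 m/s; Δx = 4·3 + ½·-3·3² = -1.5 m; v ends -5 m/s.
3–5 s: v starts -5 m/s; Δx = -5·2 + ½·-8·2² = -26 m; v ends -21 m/s.
5–7 s: v starts -21 m/s; Δx = -21·2 + ½·11·2² = -20 m; v ends 1 m/s.
x(7) = 6 + Σ Δx = -41.5 m.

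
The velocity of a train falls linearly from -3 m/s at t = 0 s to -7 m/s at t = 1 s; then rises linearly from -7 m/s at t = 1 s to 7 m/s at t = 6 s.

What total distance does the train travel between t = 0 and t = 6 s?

22.5 m

Total distance travelled is ∫|v| dt — sum the magnitudes of each area piece.
0–1 s: |½(-3 + -7)(1)| = 5 m
1–6 s: v = 0 at t = 3.5 s; triangle areas 8.75 + 8.75 = 17.5 m
Total distance = 22.5 m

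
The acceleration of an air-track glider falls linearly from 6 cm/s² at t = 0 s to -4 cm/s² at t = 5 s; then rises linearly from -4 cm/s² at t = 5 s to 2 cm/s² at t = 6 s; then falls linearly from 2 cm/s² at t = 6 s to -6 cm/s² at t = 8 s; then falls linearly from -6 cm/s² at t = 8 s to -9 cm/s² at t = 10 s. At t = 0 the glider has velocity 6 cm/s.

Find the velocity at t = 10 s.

Δv equals the area under the a-t graph; then v = v₀ + Δv.
0–5 s: ½(6 + -4)(5) = 5 cm/s
5–6 s: ½(-4 + 2)(1) = -1 cm/s
6–8 s: ½(2 + -6)(2) = -4 cm/s
8–10 s: ½(-6 + -9)(2) = -15 cm/s
Δv = -15 cm/s, so v(10) = 6 + (-15) = -9 cm/s.

-9 cm/s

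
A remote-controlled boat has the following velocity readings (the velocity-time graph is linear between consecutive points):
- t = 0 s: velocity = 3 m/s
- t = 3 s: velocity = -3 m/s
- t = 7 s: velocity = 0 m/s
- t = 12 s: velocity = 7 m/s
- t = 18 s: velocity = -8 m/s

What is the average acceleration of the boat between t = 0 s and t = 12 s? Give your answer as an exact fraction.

1/3 m/s²

Average acceleration = Δv/Δt = (7 − 3)/(12 − 0) = 1/3 m/s².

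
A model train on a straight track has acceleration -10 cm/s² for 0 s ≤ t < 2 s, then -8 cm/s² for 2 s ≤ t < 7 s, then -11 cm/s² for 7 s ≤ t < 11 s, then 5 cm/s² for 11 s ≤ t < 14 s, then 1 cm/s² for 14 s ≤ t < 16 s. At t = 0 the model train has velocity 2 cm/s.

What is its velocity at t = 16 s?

Δv equals the area under the a-t graph; then v = v₀ + Δv.
0–2 s: -10 × 2 = -20 cm/s
2–7 s: -8 × 5 = -40 cm/s
7–11 s: -11 × 4 = -44 cm/s
11–14 s: 5 × 3 = 15 cm/s
14–16 s: 1 × 2 = 2 cm/s
Δv = -87 cm/s, so v(16) = 2 + (-87) = -85 cm/s.

-85 cm/s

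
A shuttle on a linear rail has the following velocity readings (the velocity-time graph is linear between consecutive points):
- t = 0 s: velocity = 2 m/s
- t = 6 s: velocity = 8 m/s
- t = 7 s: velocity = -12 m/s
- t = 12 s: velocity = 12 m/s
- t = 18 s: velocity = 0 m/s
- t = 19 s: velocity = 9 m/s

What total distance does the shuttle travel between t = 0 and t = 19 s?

105.7 m

Distance (not displacement) is the total path length: add the absolute areas under v-t.
0–6 s: |½(2 + 8)(6)| = 30 m
6–7 s: v = 0 at t = 6.4 s; triangle areas 1.6 + 3.6 = 5.2 m
7–12 s: v = 0 at t = 9.5 s; triangle areas 15 + 15 = 30 m
12–18 s: |½(12 + 0)(6)| = 36 m
18–19 s: |½(0 + 9)(1)| = 4.5 m
Total distance = 105.7 m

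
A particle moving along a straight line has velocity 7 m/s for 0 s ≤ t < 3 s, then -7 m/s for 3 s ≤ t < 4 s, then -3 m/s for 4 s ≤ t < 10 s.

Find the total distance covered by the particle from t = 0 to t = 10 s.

46 m

Total distance travelled is ∫|v| dt — sum the magnitudes of each area piece.
0–3 s: |7| × 3 = 21 m
3–4 s: |-7| × 1 = 7 m
4–10 s: |-3| × 6 = 18 m
Total distance = 46 m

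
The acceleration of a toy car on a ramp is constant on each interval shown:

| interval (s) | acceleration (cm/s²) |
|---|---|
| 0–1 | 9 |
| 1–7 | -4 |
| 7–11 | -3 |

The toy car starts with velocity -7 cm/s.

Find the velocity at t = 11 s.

Δv equals the area under the a-t graph; then v = v₀ + Δv.
0–1 s: 9 × 1 = 9 cm/s
1–7 s: -4 × 6 = -24 cm/s
7–11 s: -3 × 4 = -12 cm/s
Δv = -27 cm/s, so v(11) = -7 + (-27) = -34 cm/s.

-34 cm/s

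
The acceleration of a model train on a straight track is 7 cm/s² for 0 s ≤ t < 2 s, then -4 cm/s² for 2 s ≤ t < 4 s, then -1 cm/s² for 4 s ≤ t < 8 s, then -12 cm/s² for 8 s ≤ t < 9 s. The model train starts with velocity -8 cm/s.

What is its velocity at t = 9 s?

-18 cm/s

Δv equals the area under the a-t graph; then v = v₀ + Δv.
0–2 s: 7 × 2 = 14 cm/s
2–4 s: -4 × 2 = -8 cm/s
4–8 s: -1 × 4 = -4 cm/s
8–9 s: -12 × 1 = -12 cm/s
Δv = -10 cm/s, so v(9) = -8 + (-10) = -18 cm/s.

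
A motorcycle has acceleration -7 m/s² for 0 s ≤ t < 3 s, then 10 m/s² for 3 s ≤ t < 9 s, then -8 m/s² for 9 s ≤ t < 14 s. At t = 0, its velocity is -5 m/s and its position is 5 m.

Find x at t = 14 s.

52.5 m

On each constant-a segment, Δv = aΔt and Δx = v₀Δt + ½aΔt²; chain segment to segment.
0–3 s: v starts -5 m/s; Δx = -5·3 + ½·-7·3² = -46.5 m; v ends -26 m/s.
3–9 s: v starts -26 m/s; Δx = -26·6 + ½·10·6² = 24 m; v ends 34 m/s.
9–14 s: v starts 34 m/s; Δx = 34·5 + ½·-8·5² = 70 m; v ends -6 m/s.
x(14) = 5 + Σ Δx = 52.5 m.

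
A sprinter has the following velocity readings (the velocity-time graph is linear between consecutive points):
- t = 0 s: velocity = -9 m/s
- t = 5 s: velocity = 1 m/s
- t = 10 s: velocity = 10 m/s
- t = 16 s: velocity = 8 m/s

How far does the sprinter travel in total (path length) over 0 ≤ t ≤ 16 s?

102 m

Distance (not displacement) is the total path length: add the absolute areas under v-t.
0–5 s: v = 0 at t = 4.5 s; triangle areas 20.25 + 0.25 = 20.5 m
5–10 s: |½(1 + 10)(5)| = 27.5 m
10–16 s: |½(10 + 8)(6)| = 54 m
Total distance = 102 m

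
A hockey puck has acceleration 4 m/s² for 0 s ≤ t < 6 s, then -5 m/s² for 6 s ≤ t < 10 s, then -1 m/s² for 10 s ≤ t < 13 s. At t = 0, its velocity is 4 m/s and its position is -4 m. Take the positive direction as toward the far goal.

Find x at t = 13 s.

On each constant-a segment, Δv = aΔt and Δx = v₀Δt + ½aΔt²; chain segment to segment.
0–6 s: v starts 4 m/s; Δx = 4·6 + ½·4·6² = 96 m; v ends 28 m/s.
6–10 s: v starts 28 m/s; Δx = 28·4 + ½·-5·4² = 72 m; v ends 8 m/s.
10–13 s: v starts 8 m/s; Δx = 8·3 + ½·-1·3² = 19.5 m; v ends 5 m/s.
x(13) = -4 + Σ Δx = 183.5 m.

183.5 m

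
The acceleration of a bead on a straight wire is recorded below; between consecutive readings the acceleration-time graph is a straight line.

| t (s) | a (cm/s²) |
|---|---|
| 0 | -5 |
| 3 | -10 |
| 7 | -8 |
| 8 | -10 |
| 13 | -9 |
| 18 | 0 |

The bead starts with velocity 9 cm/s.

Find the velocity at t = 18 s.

-128.5 cm/s

Δv equals the area under the a-t graph; then v = v₀ + Δv.
0–3 s: ½(-5 + -10)(3) = -22.5 cm/s
3–7 s: ½(-10 + -8)(4) = -36 cm/s
7–8 s: ½(-8 + -10)(1) = -9 cm/s
8–13 s: ½(-10 + -9)(5) = -47.5 cm/s
13–18 s: ½(-9 + 0)(5) = -22.5 cm/s
Δv = -137.5 cm/s, so v(18) = 9 + (-137.5) = -128.5 cm/s.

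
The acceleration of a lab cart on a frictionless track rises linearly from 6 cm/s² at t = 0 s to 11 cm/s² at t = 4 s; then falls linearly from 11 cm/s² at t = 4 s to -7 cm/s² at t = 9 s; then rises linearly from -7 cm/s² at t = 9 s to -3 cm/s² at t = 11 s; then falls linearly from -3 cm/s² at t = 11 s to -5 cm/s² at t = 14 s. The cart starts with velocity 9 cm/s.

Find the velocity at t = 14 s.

Δv equals the area under the a-t graph; then v = v₀ + Δv.
0–4 s: ½(6 + 11)(4) = 34 cm/s
4–9 s: ½(11 + -7)(5) = 10 cm/s
9–11 s: ½(-7 + -3)(2) = -10 cm/s
11–14 s: ½(-3 + -5)(3) = -12 cm/s
Δv = 22 cm/s, so v(14) = 9 + (22) = 31 cm/s.

31 cm/s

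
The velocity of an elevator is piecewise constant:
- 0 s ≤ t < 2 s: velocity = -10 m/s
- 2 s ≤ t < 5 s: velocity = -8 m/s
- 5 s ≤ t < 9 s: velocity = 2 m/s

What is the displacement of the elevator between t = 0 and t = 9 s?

-36 m

Net displacement equals the area under the velocity-time graph (areas below the axis count negative).
0–2 s: -10 × 2 = -20 m
2–5 s: -8 × 3 = -24 m
5–9 s: 2 × 4 = 8 m
Net displacement = -36 m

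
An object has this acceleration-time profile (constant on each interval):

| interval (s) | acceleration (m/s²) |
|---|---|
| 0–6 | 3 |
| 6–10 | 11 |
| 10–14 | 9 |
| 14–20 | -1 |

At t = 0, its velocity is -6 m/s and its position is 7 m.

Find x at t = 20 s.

On each constant-a segment, Δv = aΔt and Δx = v₀Δt + ½aΔt²; chain segment to segment.
0–6 s: v starts -6 m/s; Δx = -6·6 + ½·3·6² = 18 m; v ends 12 m/s.
6–10 s: v starts 12 m/s; Δx = 12·4 + ½·11·4² = 136 m; v ends 56 m/s.
10–14 s: v starts 56 m/s; Δx = 56·4 + ½·9·4² = 296 m; v ends 92 m/s.
14–20 s: v starts 92 m/s; Δx = 92·6 + ½·-1·6² = 534 m; v ends 86 m/s.
x(20) = 7 + Σ Δx = 991 m.

991 m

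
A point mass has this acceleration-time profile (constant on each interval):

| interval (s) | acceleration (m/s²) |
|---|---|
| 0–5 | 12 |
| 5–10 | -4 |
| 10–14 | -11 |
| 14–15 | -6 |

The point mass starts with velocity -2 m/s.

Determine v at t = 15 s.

Δv equals the area under the a-t graph; then v = v₀ + Δv.
0–5 s: 12 × 5 = 60 m/s
5–10 s: -4 × 5 = -20 m/s
10–14 s: -11 × 4 = -44 m/s
14–15 s: -6 × 1 = -6 m/s
Δv = -10 m/s, so v(15) = -2 + (-10) = -12 m/s.

-12 m/s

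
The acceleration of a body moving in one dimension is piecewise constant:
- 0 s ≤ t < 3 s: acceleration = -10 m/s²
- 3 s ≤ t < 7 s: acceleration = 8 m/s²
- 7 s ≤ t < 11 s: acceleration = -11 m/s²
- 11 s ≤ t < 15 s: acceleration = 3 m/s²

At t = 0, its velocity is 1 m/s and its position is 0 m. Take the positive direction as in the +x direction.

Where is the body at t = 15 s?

-310 m

On each constant-a segment, Δv = aΔt and Δx = v₀Δt + ½aΔt²; chain segment to segment.
0–3 s: v starts 1 m/s; Δx = 1·3 + ½·-10·3² = -42 m; v ends -29 m/s.
3–7 s: v starts -29 m/s; Δx = -29·4 + ½·8·4² = -52 m; v ends 3 m/s.
7–11 s: v starts 3 m/s; Δx = 3·4 + ½·-11·4² = -76 m; v ends -41 m/s.
11–15 s: v starts -41 m/s; Δx = -41·4 + ½·3·4² = -140 m; v ends -29 m/s.
x(15) = 0 + Σ Δx = -310 m.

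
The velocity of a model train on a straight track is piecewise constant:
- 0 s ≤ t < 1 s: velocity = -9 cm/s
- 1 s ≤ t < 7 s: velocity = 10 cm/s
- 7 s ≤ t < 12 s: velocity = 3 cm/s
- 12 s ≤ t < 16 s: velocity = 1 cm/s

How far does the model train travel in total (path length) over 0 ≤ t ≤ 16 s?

Distance (not displacement) is the total path length: add the absolute areas under v-t.
0–1 s: |-9| × 1 = 9 cm
1–7 s: |10| × 6 = 60 cm
7–12 s: |3| × 5 = 15 cm
12–16 s: |1| × 4 = 4 cm
Total distance = 88 cm

88 cm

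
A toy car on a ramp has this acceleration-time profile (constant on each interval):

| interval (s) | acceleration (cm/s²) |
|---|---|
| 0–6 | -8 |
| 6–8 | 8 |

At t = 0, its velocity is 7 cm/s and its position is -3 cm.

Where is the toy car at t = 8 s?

-171 cm

On each constant-a segment, Δv = aΔt and Δx = v₀Δt + ½aΔt²; chain segment to segment.
0–6 s: v starts 7 cm/s; Δx = 7·6 + ½·-8·6² = -102 cm; v ends -41 cm/s.
6–8 s: v starts -41 cm/s; Δx = -41·2 + ½·8·2² = -66 cm; v ends -25 cm/s.
x(8) = -3 + Σ Δx = -171 cm.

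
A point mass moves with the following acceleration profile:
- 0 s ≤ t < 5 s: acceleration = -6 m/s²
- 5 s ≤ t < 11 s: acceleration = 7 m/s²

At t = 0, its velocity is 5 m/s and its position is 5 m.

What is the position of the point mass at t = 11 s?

-69 m

On each constant-a segment, Δv = aΔt and Δx = v₀Δt + ½aΔt²; chain segment to segment.
0–5 s: v starts 5 m/s; Δx = 5·5 + ½·-6·5² = -50 m; v ends -25 m/s.
5–11 s: v starts -25 m/s; Δx = -25·6 + ½·7·6² = -24 m; v ends 17 m/s.
x(11) = 5 + Σ Δx = -69 m.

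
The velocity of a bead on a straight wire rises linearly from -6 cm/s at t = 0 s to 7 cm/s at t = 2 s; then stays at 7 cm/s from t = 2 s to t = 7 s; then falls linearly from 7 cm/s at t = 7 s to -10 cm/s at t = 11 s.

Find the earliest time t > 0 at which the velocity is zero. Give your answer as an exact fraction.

t = 12/13 s

v changes sign on 0–2 s (from -6 to 7); the graph is linear there, so v = 0 at t = 0 + (6)·(2 − 0)/(7 − -6) = 12/13 s.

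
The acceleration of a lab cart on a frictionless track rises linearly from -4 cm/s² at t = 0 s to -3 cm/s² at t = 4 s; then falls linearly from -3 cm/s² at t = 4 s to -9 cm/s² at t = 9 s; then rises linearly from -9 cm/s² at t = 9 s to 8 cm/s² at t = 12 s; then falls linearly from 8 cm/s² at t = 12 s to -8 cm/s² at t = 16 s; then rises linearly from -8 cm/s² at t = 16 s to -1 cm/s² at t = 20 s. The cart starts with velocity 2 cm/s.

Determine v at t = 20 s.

-61.5 cm/s

Δv equals the area under the a-t graph; then v = v₀ + Δv.
0–4 s: ½(-4 + -3)(4) = -14 cm/s
4–9 s: ½(-3 + -9)(5) = -30 cm/s
9–12 s: ½(-9 + 8)(3) = -1.5 cm/s
12–16 s: ½(8 + -8)(4) = 0 cm/s
16–20 s: ½(-8 + -1)(4) = -18 cm/s
Δv = -63.5 cm/s, so v(20) = 2 + (-63.5) = -61.5 cm/s.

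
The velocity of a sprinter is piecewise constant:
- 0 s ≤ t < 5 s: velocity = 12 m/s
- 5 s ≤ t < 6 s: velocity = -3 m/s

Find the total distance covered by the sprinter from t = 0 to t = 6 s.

63 m

Total distance travelled is ∫|v| dt — sum the magnitudes of each area piece.
0–5 s: |12| × 5 = 60 m
5–6 s: |-3| × 1 = 3 m
Total distance = 63 m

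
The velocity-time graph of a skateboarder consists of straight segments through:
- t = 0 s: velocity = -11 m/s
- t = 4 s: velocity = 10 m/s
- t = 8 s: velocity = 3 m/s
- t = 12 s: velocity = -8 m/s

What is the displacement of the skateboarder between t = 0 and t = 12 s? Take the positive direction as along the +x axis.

Net displacement equals the area under the velocity-time graph (areas below the axis count negative).
0–4 s: ½(-11 + 10)(4) = -2 m
4–8 s: ½(10 + 3)(4) = 26 m
8–12 s: ½(3 + -8)(4) = -10 m
Net displacement = 14 m

14 m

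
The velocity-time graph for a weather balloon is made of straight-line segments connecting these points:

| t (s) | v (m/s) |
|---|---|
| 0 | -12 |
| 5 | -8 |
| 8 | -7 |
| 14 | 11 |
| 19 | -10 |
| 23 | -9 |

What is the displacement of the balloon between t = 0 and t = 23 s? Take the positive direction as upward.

-96 m

Net displacement equals the area under the velocity-time graph (areas below the axis count negative).
0–5 s: ½(-12 + -8)(5) = -50 m
5–8 s: ½(-8 + -7)(3) = -22.5 m
8–14 s: ½(-7 + 11)(6) = 12 m
14–19 s: ½(11 + -10)(5) = 2.5 m
19–23 s: ½(-10 + -9)(4) = -38 m
Net displacement = -96 m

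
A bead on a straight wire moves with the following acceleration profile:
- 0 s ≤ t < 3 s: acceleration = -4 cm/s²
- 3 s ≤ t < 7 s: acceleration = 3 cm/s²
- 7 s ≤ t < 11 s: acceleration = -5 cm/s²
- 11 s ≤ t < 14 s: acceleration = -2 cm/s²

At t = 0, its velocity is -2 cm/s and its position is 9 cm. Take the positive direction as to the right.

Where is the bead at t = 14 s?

On each constant-a segment, Δv = aΔt and Δx = v₀Δt + ½aΔt²; chain segment to segment.
0–3 s: v starts -2 cm/s; Δx = -2·3 + ½·-4·3² = -24 cm; v ends -14 cm/s.
3–7 s: v starts -14 cm/s; Δx = -14·4 + ½·3·4² = -32 cm; v ends -2 cm/s.
7–11 s: v starts -2 cm/s; Δx = -2·4 + ½·-5·4² = -48 cm; v ends -22 cm/s.
11–14 s: v starts -22 cm/s; Δx = -22·3 + ½·-2·3² = -75 cm; v ends -28 cm/s.
x(14) = 9 + Σ Δx = -170 cm.

-170 cm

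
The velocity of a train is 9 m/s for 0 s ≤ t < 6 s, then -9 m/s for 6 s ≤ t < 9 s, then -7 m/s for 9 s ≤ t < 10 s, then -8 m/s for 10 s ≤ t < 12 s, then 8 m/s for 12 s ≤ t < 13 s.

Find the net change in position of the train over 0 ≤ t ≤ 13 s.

Net displacement equals the area under the velocity-time graph (areas below the axis count negative).
0–6 s: 9 × 6 = 54 m
6–9 s: -9 × 3 = -27 m
9–10 s: -7 × 1 = -7 m
10–12 s: -8 × 2 = -16 m
12–13 s: 8 × 1 = 8 m
Net displacement = 12 m

12 m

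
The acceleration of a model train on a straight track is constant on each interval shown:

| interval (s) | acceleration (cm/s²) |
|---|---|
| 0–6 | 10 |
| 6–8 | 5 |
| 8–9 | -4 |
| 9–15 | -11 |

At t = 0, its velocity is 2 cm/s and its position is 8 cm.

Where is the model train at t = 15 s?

On each constant-a segment, Δv = aΔt and Δx = v₀Δt + ½aΔt²; chain segment to segment.
0–6 s: v starts 2 cm/s; Δx = 2·6 + ½·10·6² = 192 cm; v ends 62 cm/s.
6–8 s: v starts 62 cm/s; Δx = 62·2 + ½·5·2² = 134 cm; v ends 72 cm/s.
8–9 s: v starts 72 cm/s; Δx = 72·1 + ½·-4·1² = 70 cm; v ends 68 cm/s.
9–15 s: v starts 68 cm/s; Δx = 68·6 + ½·-11·6² = 210 cm; v ends 2 cm/s.
x(15) = 8 + Σ Δx = 614 cm.

614 cm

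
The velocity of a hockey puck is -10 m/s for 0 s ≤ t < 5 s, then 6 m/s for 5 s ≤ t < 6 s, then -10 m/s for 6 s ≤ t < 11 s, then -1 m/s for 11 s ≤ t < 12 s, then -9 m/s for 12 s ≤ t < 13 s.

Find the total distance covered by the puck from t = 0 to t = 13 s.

Total distance travelled is ∫|v| dt — sum the magnitudes of each area piece.
0–5 s: |-10| × 5 = 50 m
5–6 s: |6| × 1 = 6 m
6–11 s: |-10| × 5 = 50 m
11–12 s: |-1| × 1 = 1 m
12–13 s: |-9| × 1 = 9 m
Total distance = 116 m

116 m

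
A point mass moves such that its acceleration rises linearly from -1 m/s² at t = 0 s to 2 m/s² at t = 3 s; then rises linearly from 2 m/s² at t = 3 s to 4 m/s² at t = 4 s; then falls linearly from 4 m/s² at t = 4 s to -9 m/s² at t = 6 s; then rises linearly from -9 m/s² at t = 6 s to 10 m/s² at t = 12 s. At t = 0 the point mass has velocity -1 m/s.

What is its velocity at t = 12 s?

1.5 m/s

Δv equals the area under the a-t graph; then v = v₀ + Δv.
0–3 s: ½(-1 + 2)(3) = 1.5 m/s
3–4 s: ½(2 + 4)(1) = 3 m/s
4–6 s: ½(4 + -9)(2) = -5 m/s
6–12 s: ½(-9 + 10)(6) = 3 m/s
Δv = 2.5 m/s, so v(12) = -1 + (2.5) = 1.5 m/s.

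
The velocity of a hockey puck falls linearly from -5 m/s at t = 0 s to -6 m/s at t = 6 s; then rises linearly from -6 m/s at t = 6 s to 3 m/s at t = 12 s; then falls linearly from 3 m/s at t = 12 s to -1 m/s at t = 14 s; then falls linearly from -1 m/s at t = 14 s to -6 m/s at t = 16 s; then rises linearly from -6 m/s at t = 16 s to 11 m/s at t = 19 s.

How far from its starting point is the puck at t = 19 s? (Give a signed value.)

-39.5 m

Displacement is the signed area under the v-t curve.
0–6 s: ½(-5 + -6)(6) = -33 m
6–12 s: ½(-6 + 3)(6) = -9 m
12–14 s: ½(3 + -1)(2) = 2 m
14–16 s: ½(-1 + -6)(2) = -7 m
16–19 s: ½(-6 + 11)(3) = 7.5 m
Net displacement = -39.5 m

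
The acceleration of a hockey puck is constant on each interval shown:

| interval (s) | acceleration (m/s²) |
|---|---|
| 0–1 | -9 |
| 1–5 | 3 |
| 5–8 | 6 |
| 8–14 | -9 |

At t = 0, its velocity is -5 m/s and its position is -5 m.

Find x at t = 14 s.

-91.5 m

On each constant-a segment, Δv = aΔt and Δx = v₀Δt + ½aΔt²; chain segment to segment.
0–1 s: v starts -5 m/s; Δx = -5·1 + ½·-9·1² = -9.5 m; v ends -14 m/s.
1–5 s: v starts -14 m/s; Δx = -14·4 + ½·3·4² = -32 m; v ends -2 m/s.
5–8 s: v starts -2 m/s; Δx = -2·3 + ½·6·3² = 21 m; v ends 16 m/s.
8–14 s: v starts 16 m/s; Δx = 16·6 + ½·-9·6² = -66 m; v ends -38 m/s.
x(14) = -5 + Σ Δx = -91.5 m.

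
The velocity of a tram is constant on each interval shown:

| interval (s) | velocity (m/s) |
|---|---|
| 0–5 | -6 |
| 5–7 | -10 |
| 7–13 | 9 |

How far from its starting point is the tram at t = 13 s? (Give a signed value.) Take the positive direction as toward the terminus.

4 m

Net displacement equals the area under the velocity-time graph (areas below the axis count negative).
0–5 s: -6 × 5 = -30 m
5–7 s: -10 × 2 = -20 m
7–13 s: 9 × 6 = 54 m
Net displacement = 4 m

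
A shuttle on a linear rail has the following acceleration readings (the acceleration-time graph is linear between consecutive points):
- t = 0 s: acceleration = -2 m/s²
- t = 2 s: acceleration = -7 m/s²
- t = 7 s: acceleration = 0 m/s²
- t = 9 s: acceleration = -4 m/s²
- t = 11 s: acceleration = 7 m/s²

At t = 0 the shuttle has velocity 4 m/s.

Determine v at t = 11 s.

Δv equals the area under the a-t graph; then v = v₀ + Δv.
0–2 s: ½(-2 + -7)(2) = -9 m/s
2–7 s: ½(-7 + 0)(5) = -17.5 m/s
7–9 s: ½(0 + -4)(2) = -4 m/s
9–11 s: ½(-4 + 7)(2) = 3 m/s
Δv = -27.5 m/s, so v(11) = 4 + (-27.5) = -23.5 m/s.

-23.5 m/s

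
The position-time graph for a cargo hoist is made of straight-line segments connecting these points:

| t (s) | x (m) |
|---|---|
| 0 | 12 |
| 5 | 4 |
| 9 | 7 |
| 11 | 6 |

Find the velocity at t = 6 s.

Velocity is the slope of the x-t graph on 5–9 s: (7 − 4)/(9 − 5) = 0.75 m/s.

0.75 m/s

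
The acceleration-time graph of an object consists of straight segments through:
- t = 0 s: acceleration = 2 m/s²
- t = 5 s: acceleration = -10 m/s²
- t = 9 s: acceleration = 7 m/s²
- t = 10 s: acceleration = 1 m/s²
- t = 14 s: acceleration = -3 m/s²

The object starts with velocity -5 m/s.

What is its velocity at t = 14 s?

Δv equals the area under the a-t graph; then v = v₀ + Δv.
0–5 s: ½(2 + -10)(5) = -20 m/s
5–9 s: ½(-10 + 7)(4) = -6 m/s
9–10 s: ½(7 + 1)(1) = 4 m/s
10–14 s: ½(1 + -3)(4) = -4 m/s
Δv = -26 m/s, so v(14) = -5 + (-26) = -31 m/s.

-31 m/s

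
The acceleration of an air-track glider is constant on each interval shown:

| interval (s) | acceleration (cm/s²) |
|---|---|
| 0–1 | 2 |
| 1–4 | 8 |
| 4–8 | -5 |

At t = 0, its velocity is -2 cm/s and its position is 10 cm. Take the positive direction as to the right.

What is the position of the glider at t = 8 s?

101 cm

On each constant-a segment, Δv = aΔt and Δx = v₀Δt + ½aΔt²; chain segment to segment.
0–1 s: v starts -2 cm/s; Δx = -2·1 + ½·2·1² = -1 cm; v ends 0 cm/s.
1–4 s: v starts 0 cm/s; Δx = 0·3 + ½·8·3² = 36 cm; v ends 24 cm/s.
4–8 s: v starts 24 cm/s; Δx = 24·4 + ½·-5·4² = 56 cm; v ends 4 cm/s.
x(8) = 10 + Σ Δx = 101 cm.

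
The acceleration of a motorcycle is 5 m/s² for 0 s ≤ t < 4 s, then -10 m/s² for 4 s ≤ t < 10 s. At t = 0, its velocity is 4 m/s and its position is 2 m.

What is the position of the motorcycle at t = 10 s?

On each constant-a segment, Δv = aΔt and Δx = v₀Δt + ½aΔt²; chain segment to segment.
0–4 s: v starts 4 m/s; Δx = 4·4 + ½·5·4² = 56 m; v ends 24 m/s.
4–10 s: v starts 24 m/s; Δx = 24·6 + ½·-10·6² = -36 m; v ends -36 m/s.
x(10) = 2 + Σ Δx = 22 m.

22 m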